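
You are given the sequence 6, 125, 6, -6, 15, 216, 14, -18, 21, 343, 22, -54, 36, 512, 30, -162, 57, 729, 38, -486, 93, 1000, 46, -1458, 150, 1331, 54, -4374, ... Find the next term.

243

The terms cycle through 4 interleaved subsequences.
Stream A = 6, 15, 21, 36, 57, 93, 150: Fibonacci-style (each term is the sum of the two before it).
Stream B = 125, 216, 343, 512, 729, 1000, 1331: the cubes 5³, 6³, 7³, ….
Stream C = 6, 14, 22, 30, 38, 46, 54: linear: a_n = -2 + 8·n.
Stream D = -6, -18, -54, -162, -486, -1458, -4374: multiplying by 3 each time.
Term 29 comes from stream A (its 8th entry): 243.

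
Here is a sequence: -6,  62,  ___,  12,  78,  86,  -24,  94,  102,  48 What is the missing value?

70

Reading positions in blocks of 3 reveals the pattern ABB — 2 tracks woven together.
Track A is -6, 12, -24, 48, which is geometric, ×-2 each step.
Track B is 62, ?, 78, 86, 94, 102, which is arithmetic, step +8.
Filling track B at index 2 by its rule yields 70.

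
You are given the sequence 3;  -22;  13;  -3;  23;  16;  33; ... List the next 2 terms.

The terms cycle through 2 interleaved subsequences.
Track A is 3, 13, 23, 33, which is linear: a_n = -7 + 10·n.
Track B is -22, -3, 16, which is adding 19 each time.
Position 8 → track B, term 4 = 35.
Term 9 comes from track A (its 5th entry): 43.

35, 43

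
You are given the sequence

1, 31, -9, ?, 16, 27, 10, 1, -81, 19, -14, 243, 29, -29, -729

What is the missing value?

Taking every 3rd term gives 3 separate tracks.
Subsequence A is 1, ?, 10, 19, 29, which is each term equals the sum of the previous two.
Subsequence B is 31, 16, 1, -14, -29, which is arithmetic with common difference −15.
Subsequence C is -9, 27, -81, 243, -729, which is geometric, ×-3 each step.
So the missing entry in subsequence A is 9.

9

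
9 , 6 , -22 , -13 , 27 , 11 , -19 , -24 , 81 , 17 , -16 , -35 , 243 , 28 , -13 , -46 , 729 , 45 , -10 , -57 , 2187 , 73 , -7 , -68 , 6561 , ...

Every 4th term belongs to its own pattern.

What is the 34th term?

309

Taking every 4th term gives 4 separate tracks.
Stream A: 9, 27, 81, 243, 729, 2187, 6561. Successive powers of 3.
Stream B: 6, 11, 17, 28, 45, 73. A Fibonacci-like recurrence a_n = a_{n-1} + a_{n-2}.
Stream C: -22, -19, -16, -13, -10, -7. Arithmetic, step +3.
Stream D: -13, -24, -35, -46, -57, -68. Arithmetic, step −11.
Position 34 → stream B, term 9 = 309.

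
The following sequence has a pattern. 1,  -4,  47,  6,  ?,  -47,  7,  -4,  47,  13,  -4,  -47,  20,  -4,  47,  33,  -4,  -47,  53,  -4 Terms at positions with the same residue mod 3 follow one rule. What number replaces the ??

The terms cycle through 3 interleaved subsequences.
Track A: 1, 6, 7, 13, 20, 33, 53 — each term equals the sum of the previous two.
Track B: -4, ?, -4, -4, -4, -4, -4 — the constant sequence -4.
Track C: 47, -47, 47, -47, 47, -47 — the oscillation 47·(−1)^(n+1).
The gap is track B's term 2; the rule gives -4.

-4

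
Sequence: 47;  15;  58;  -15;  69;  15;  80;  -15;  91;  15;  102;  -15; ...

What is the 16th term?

-15

Positions 1, 3, 5, … form one subsequence and positions 2, 4, 6, … form another.
Stream A = 47, 58, 69, 80, 91, 102: adding 11 each time.
Stream B = 15, -15, 15, -15, 15, -15: alternating ±15.
Position 16 → stream B, term 8 = -15.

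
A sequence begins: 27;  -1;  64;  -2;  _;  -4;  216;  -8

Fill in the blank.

125

Odd-indexed and even-indexed terms follow separate rules.
Stream A: 27, 64, ?, 216 — perfect cubes starting at 3³.
Stream B: -1, -2, -4, -8 — geometric, ×2 each step.
So the missing entry in stream A is 125.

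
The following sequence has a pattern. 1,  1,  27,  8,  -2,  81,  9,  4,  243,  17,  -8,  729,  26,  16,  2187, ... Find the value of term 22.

112

The terms cycle through 3 interleaved subsequences.
Track A is 1, 8, 9, 17, 26, which is Fibonacci-style (each term is the sum of the two before it).
Track B is 1, -2, 4, -8, 16, which is multiplying by -2 each time.
Track C is 27, 81, 243, 729, 2187, which is powers 3^3, 3^4, 3^5, ….
Position 22 → track A, term 8 = 112.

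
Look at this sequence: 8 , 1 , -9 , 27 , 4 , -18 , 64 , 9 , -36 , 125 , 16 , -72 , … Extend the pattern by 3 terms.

Taking every 3rd term gives 3 separate tracks.
Subsequence A: 8, 27, 64, 125 — perfect cubes starting at 2³.
Subsequence B: 1, 4, 9, 16 — the squares 1², 2², 3², ….
Subsequence C: -9, -18, -36, -72 — geometric with ratio 2.
Position 13 falls in subsequence A as its term 5, giving 216.
Position 14 falls in subsequence B as its term 5, giving 25.
Term 15 comes from subsequence C (its 5th entry): -144.

216, 25, -144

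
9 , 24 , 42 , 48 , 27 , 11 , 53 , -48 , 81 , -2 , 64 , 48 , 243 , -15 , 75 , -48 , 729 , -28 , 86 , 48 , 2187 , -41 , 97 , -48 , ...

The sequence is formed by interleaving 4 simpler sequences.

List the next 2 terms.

Read the sequence 4 terms at a time; column i is its own pattern.
Subsequence A: 9, 27, 81, 243, 729, 2187. Powers 3^2, 3^3, 3^4, ….
Subsequence B: 24, 11, -2, -15, -28, -41. Subtracting 13 each time.
Subsequence C: 42, 53, 64, 75, 86, 97. Arithmetic, step +11.
Subsequence D: 48, -48, 48, -48, 48, -48. The oscillation 48·(−1)^(n+1).
Term 25 comes from subsequence A (its 7th entry): 6561.
The 26th slot belongs to subsequence B; its 7th term is -54.

6561, -54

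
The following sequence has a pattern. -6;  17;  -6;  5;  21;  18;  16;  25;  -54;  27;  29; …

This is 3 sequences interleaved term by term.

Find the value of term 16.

Taking every 3rd term gives 3 separate tracks.
Track A is -6, 5, 16, 27, which is arithmetic, step +11.
Track B is 17, 21, 25, 29, which is arithmetic, step +4.
Track C is -6, 18, -54, which is a geometric progression (common ratio -3).
Term 16 comes from track A (its 6th entry): 49.

49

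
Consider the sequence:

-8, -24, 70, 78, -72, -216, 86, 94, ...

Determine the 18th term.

-157464

The slot pattern repeats as AABB (period 4), so there are 2 interleaved tracks.
Track A is -8, -24, -72, -216, which is geometric, ×3 each step.
Track B is 70, 78, 86, 94, which is linear: a_n = 62 + 8·n.
Position 18 falls in track A as its term 10, giving -157464.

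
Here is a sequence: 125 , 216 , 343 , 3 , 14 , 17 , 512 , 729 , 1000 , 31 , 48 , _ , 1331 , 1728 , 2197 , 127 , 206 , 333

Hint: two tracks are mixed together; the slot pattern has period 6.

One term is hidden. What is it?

79

Reading positions in blocks of 6 reveals the pattern AAABBB — 2 tracks woven together.
Track A: 125, 216, 343, 512, 729, 1000, 1331, 1728, 2197. Consecutive cubes n³ from n = 5.
Track B: 3, 14, 17, 31, 48, ?, 127, 206, 333. Fibonacci-style (each term is the sum of the two before it).
Filling track B at index 6 by its rule yields 79.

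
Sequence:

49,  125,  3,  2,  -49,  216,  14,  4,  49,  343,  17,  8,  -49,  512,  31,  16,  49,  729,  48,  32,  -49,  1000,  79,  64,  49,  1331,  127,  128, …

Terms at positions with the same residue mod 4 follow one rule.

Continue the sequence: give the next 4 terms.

Read the sequence 4 terms at a time; column i is its own pattern.
Track A is 49, -49, 49, -49, 49, -49, 49, which is the oscillation 49·(−1)^(n+1).
Track B is 125, 216, 343, 512, 729, 1000, 1331, which is the cubes 5³, 6³, 7³, ….
Track C is 3, 14, 17, 31, 48, 79, 127, which is Fibonacci-style (each term is the sum of the two before it).
Track D is 2, 4, 8, 16, 32, 64, 128, which is powers of 2.
Term 29 comes from track A (its 8th entry): -49.
Position 30 falls in track B as its term 8, giving 1728.
Term 31 comes from track C (its 8th entry): 206.
Position 32 falls in track D as its term 8, giving 256.

-49, 1728, 206, 256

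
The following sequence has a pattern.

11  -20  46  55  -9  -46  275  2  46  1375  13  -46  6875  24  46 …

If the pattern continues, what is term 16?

Taking every 3rd term gives 3 separate tracks.
Stream A = 11, 55, 275, 1375, 6875: multiplying by 5 each time.
Stream B = -20, -9, 2, 13, 24: adding 11 each time.
Stream C = 46, -46, 46, -46, 46: the oscillation 46·(−1)^(n+1).
Term 16 comes from stream A (its 6th entry): 34375.

34375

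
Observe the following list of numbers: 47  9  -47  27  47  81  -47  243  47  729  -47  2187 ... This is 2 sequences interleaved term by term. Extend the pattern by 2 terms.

Taking every 2nd term gives 2 separate tracks.
Subsequence A = 47, -47, 47, -47, 47, -47: the oscillation 47·(−1)^(n+1).
Subsequence B = 9, 27, 81, 243, 729, 2187: powers of 3.
The 13th slot belongs to subsequence A; its 7th term is 47.
Position 14 → subsequence B, term 7 = 6561.

47, 6561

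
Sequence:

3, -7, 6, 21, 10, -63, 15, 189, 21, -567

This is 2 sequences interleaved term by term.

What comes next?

Odd-indexed and even-indexed terms follow separate rules.
Track A: 3, 6, 10, 15, 21. The triangular numbers T_2, T_3, ….
Track B: -7, 21, -63, 189, -567. Multiplying by -3 each time.
Term 11 comes from track A (its 6th entry): 28.

28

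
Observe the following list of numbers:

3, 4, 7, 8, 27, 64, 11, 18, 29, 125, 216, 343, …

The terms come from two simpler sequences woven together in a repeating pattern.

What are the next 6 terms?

47, 76, 123, 512, 729, 1000

The slot pattern repeats as AAABBB (period 6), so there are 2 interleaved tracks.
Track A: 3, 4, 7, 11, 18, 29 — each term equals the sum of the previous two.
Track B: 8, 27, 64, 125, 216, 343 — the cubes 2³, 3³, 4³, ….
Position 13 → track A, term 7 = 47.
Position 14 → track A, term 8 = 76.
Position 15 falls in track A as its term 9, giving 123.
Position 16 → track B, term 7 = 512.
The 17th slot belongs to track B; its 8th term is 729.
The 18th slot belongs to track B; its 9th term is 1000.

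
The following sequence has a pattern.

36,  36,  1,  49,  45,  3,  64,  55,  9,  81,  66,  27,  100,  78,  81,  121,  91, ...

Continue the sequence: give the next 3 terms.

243, 144, 105

Split by position mod 3: positions 1, 4, 7, … form one track, and each other residue class forms its own.
Subsequence A is 36, 49, 64, 81, 100, 121, which is the squares 6², 7², 8², ….
Subsequence B is 36, 45, 55, 66, 78, 91, which is the triangular numbers T_8, T_9, ….
Subsequence C is 1, 3, 9, 27, 81, which is powers of 3.
Position 18 falls in subsequence C as its term 6, giving 243.
Position 19 falls in subsequence A as its term 7, giving 144.
Position 20 falls in subsequence B as its term 7, giving 105.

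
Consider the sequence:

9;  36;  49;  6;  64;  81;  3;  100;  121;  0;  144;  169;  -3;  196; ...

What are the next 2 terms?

225, -6

The slot pattern repeats as ABB (period 3), so there are 2 interleaved tracks.
Track A = 9, 6, 3, 0, -3: subtracting 3 each time.
Track B = 36, 49, 64, 81, 100, 121, 144, 169, 196: the squares 6², 7², 8², ….
The 15th slot belongs to track B; its 10th term is 225.
Position 16 → track A, term 6 = -6.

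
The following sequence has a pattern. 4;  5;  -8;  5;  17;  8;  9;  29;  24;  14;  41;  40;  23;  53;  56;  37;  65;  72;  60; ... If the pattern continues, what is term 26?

Read the sequence 3 terms at a time; column i is its own pattern.
Stream A: 4, 5, 9, 14, 23, 37, 60 — a Fibonacci-like recurrence a_n = a_{n-1} + a_{n-2}.
Stream B: 5, 17, 29, 41, 53, 65 — arithmetic with common difference +12.
Stream C: -8, 8, 24, 40, 56, 72 — adding 16 each time.
Position 26 → stream B, term 9 = 101.

101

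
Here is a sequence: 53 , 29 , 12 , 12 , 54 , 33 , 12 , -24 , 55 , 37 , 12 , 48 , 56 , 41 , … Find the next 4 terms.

The terms cycle through 4 interleaved subsequences.
Track A is 53, 54, 55, 56, which is linear: a_n = 52 + n.
Track B is 29, 33, 37, 41, which is arithmetic with common difference +4.
Track C is 12, 12, 12, which is always 12.
Track D is 12, -24, 48, which is a geometric progression (common ratio -2).
Position 15 falls in track C as its term 4, giving 12.
Position 16 → track D, term 4 = -96.
The 17th slot belongs to track A; its 5th term is 57.
Position 18 falls in track B as its term 5, giving 45.

12, -96, 57, 45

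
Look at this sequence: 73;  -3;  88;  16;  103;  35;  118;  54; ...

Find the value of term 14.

111

Positions 1, 3, 5, … form one subsequence and positions 2, 4, 6, … form another.
Track A is 73, 88, 103, 118, which is adding 15 each time.
Track B is -3, 16, 35, 54, which is arithmetic, step +19.
Position 14 → track B, term 7 = 111.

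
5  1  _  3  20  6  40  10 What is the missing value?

10

Split by position mod 2 into 2 tracks.
Stream A: 5, ?, 20, 40. Geometric with ratio 2.
Stream B: 1, 3, 6, 10. Triangular numbers n(n+1)/2 for n = 1, 2, ….
Filling stream A at index 2 by its rule yields 10.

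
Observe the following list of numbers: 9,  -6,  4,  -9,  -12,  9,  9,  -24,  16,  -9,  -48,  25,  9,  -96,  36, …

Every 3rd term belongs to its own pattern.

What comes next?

-9

Read the sequence 3 terms at a time; column i is its own pattern.
Track A: 9, -9, 9, -9, 9 (oscillating between 9 and -9).
Track B: -6, -12, -24, -48, -96 (geometric, ×2 each step).
Track C: 4, 9, 16, 25, 36 (perfect squares starting at 2²).
Position 16 falls in track A as its term 6, giving -9.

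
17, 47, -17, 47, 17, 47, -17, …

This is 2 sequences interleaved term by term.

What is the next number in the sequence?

47

Split by position mod 2 into 2 tracks.
Subsequence A: 17, -17, 17, -17. The oscillation 17·(−1)^(n+1).
Subsequence B: 47, 47, 47. Constant 47.
Term 8 comes from subsequence B (its 4th entry): 47.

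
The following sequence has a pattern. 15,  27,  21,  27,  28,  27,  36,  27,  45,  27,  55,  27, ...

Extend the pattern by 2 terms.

66, 27

Positions 1, 3, 5, … form one subsequence and positions 2, 4, 6, … form another.
Subsequence A: 15, 21, 28, 36, 45, 55 (triangular numbers n(n+1)/2 for n = 5, 6, …).
Subsequence B: 27, 27, 27, 27, 27, 27 (the constant sequence 27).
Term 13 comes from subsequence A (its 7th entry): 66.
The 14th slot belongs to subsequence B; its 7th term is 27.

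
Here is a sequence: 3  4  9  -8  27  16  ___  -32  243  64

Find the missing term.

81

Odd-indexed and even-indexed terms follow separate rules.
Subsequence A: 3, 9, 27, ?, 243 — powers of 3.
Subsequence B: 4, -8, 16, -32, 64 — multiplying by -2 each time.
Subsequence A's pattern makes the blank 81.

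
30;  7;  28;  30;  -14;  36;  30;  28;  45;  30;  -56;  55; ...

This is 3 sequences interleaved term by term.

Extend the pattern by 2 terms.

Read the sequence 3 terms at a time; column i is its own pattern.
Subsequence A: 30, 30, 30, 30. The constant sequence 30.
Subsequence B: 7, -14, 28, -56. Geometric with ratio -2.
Subsequence C: 28, 36, 45, 55. Triangular numbers n(n+1)/2 for n = 7, 8, ….
Position 13 falls in subsequence A as its term 5, giving 30.
Position 14 → subsequence B, term 5 = 112.

30, 112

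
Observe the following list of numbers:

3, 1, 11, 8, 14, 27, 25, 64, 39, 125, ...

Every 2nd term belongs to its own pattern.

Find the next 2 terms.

64, 216

Taking every 2nd term gives 2 separate tracks.
Track A is 3, 11, 14, 25, 39, which is a Fibonacci-like recurrence a_n = a_{n-1} + a_{n-2}.
Track B is 1, 8, 27, 64, 125, which is the cubes 1³, 2³, 3³, ….
Term 11 comes from track A (its 6th entry): 64.
Term 12 comes from track B (its 6th entry): 216.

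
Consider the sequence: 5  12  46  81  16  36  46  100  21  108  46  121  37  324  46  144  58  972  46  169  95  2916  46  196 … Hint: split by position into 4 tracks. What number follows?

Read the sequence 4 terms at a time; column i is its own pattern.
Stream A: 5, 16, 21, 37, 58, 95 — each term equals the sum of the previous two.
Stream B: 12, 36, 108, 324, 972, 2916 — multiplying by 3 each time.
Stream C: 46, 46, 46, 46, 46, 46 — the constant sequence 46.
Stream D: 81, 100, 121, 144, 169, 196 — consecutive squares n² from n = 9.
Position 25 → stream A, term 7 = 153.

153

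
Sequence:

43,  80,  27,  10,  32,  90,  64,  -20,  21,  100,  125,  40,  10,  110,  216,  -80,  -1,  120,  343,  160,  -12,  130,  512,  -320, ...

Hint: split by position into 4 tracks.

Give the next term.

Taking every 4th term gives 4 separate tracks.
Track A: 43, 32, 21, 10, -1, -12. Arithmetic with common difference −11.
Track B: 80, 90, 100, 110, 120, 130. Arithmetic, step +10.
Track C: 27, 64, 125, 216, 343, 512. Perfect cubes starting at 3³.
Track D: 10, -20, 40, -80, 160, -320. Geometric, ×-2 each step.
Position 25 → track A, term 7 = -23.

-23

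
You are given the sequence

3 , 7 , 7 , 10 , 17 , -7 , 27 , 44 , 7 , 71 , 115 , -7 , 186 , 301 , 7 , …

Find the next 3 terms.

Reading positions in blocks of 3 reveals the pattern AAB — 2 tracks woven together.
Subsequence A: 3, 7, 10, 17, 27, 44, 71, 115, 186, 301 — each term equals the sum of the previous two.
Subsequence B: 7, -7, 7, -7, 7 — oscillating between 7 and -7.
Position 16 falls in subsequence A as its term 11, giving 487.
Term 17 comes from subsequence A (its 12th entry): 788.
Term 18 comes from subsequence B (its 6th entry): -7.

487, 788, -7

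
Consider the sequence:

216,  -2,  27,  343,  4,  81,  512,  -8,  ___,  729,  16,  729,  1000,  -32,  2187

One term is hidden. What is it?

Split by position mod 3 into 3 tracks.
Track A: 216, 343, 512, 729, 1000 — consecutive cubes n³ from n = 6.
Track B: -2, 4, -8, 16, -32 — geometric with ratio -2.
Track C: 27, 81, ?, 729, 2187 — powers of 3.
So the missing entry in track C is 243.

243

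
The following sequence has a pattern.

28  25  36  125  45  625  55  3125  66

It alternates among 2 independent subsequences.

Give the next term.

Positions 1, 3, 5, … form one subsequence and positions 2, 4, 6, … form another.
Subsequence A: 28, 36, 45, 55, 66 — triangular numbers starting at T_7.
Subsequence B: 25, 125, 625, 3125 — powers 5^2, 5^3, 5^4, ….
Term 10 comes from subsequence B (its 5th entry): 15625.

15625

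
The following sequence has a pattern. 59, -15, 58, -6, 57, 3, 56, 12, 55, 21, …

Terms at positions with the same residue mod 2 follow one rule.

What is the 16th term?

The terms cycle through 2 interleaved subsequences.
Stream A: 59, 58, 57, 56, 55 — subtracting 1 each time.
Stream B: -15, -6, 3, 12, 21 — adding 9 each time.
The 16th slot belongs to stream B; its 8th term is 48.

48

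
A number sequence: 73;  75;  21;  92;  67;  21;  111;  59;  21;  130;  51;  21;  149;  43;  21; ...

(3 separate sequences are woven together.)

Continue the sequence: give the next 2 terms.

The terms cycle through 3 interleaved subsequences.
Stream A: 73, 92, 111, 130, 149 — linear: a_n = 54 + 19·n.
Stream B: 75, 67, 59, 51, 43 — linear: a_n = 83 − 8·n.
Stream C: 21, 21, 21, 21, 21 — constant 21.
Term 16 comes from stream A (its 6th entry): 168.
The 17th slot belongs to stream B; its 6th term is 35.

168, 35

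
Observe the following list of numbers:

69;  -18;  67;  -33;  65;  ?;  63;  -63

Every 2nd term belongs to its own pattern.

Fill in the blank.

Split by position mod 2 into 2 tracks.
Subsequence A = 69, 67, 65, 63: subtracting 2 each time.
Subsequence B = -18, -33, ?, -63: linear: a_n = -3 − 15·n.
Filling subsequence B at index 3 by its rule yields -48.

-48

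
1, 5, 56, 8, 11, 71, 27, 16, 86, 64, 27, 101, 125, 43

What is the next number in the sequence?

116

Taking every 3rd term gives 3 separate tracks.
Track A: 1, 8, 27, 64, 125 — the cubes 1³, 2³, 3³, ….
Track B: 5, 11, 16, 27, 43 — each term equals the sum of the previous two.
Track C: 56, 71, 86, 101 — adding 15 each time.
Position 15 falls in track C as its term 5, giving 116.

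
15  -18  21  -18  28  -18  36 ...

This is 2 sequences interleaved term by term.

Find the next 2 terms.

Positions 1, 3, 5, … form one subsequence and positions 2, 4, 6, … form another.
Track A: 15, 21, 28, 36. Triangular numbers n(n+1)/2 for n = 5, 6, ….
Track B: -18, -18, -18. Constant -18.
The 8th slot belongs to track B; its 4th term is -18.
Position 9 falls in track A as its term 5, giving 45.

-18, 45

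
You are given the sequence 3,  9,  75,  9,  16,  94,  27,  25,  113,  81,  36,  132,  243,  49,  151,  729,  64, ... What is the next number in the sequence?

Read the sequence 3 terms at a time; column i is its own pattern.
Track A: 3, 9, 27, 81, 243, 729 (powers 3^1, 3^2, 3^3, …).
Track B: 9, 16, 25, 36, 49, 64 (consecutive squares n² from n = 3).
Track C: 75, 94, 113, 132, 151 (arithmetic with common difference +19).
Term 18 comes from track C (its 6th entry): 170.

170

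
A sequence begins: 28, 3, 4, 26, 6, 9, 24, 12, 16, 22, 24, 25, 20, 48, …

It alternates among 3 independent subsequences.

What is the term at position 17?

96

The terms cycle through 3 interleaved subsequences.
Subsequence A = 28, 26, 24, 22, 20: arithmetic with common difference −2.
Subsequence B = 3, 6, 12, 24, 48: geometric with ratio 2.
Subsequence C = 4, 9, 16, 25: the squares 2², 3², 4², ….
Position 17 falls in subsequence B as its term 6, giving 96.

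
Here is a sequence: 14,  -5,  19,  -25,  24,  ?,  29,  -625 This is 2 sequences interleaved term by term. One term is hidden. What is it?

The terms cycle through 2 interleaved subsequences.
Subsequence A is 14, 19, 24, 29, which is arithmetic with common difference +5.
Subsequence B is -5, -25, ?, -625, which is a geometric progression (common ratio 5).
The gap is subsequence B's term 3; the rule gives -125.

-125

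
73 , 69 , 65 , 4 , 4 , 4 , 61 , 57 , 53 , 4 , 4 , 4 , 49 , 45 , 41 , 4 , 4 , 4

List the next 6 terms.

37, 33, 29, 4, 4, 4

Reading positions in blocks of 6 reveals the pattern AAABBB — 2 tracks woven together.
Track A is 73, 69, 65, 61, 57, 53, 49, 45, 41, which is linear: a_n = 77 − 4·n.
Track B is 4, 4, 4, 4, 4, 4, 4, 4, 4, which is always 4.
Position 19 → track A, term 10 = 37.
Term 20 comes from track A (its 11th entry): 33.
Position 21 → track A, term 12 = 29.
The 22nd slot belongs to track B; its 10th term is 4.
The 23rd slot belongs to track B; its 11th term is 4.
The 24th slot belongs to track B; its 12th term is 4.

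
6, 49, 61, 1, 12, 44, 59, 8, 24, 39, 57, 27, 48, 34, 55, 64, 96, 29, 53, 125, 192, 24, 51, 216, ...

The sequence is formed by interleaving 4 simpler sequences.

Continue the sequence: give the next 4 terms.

Split by position mod 4 into 4 tracks.
Track A is 6, 12, 24, 48, 96, 192, which is geometric with ratio 2.
Track B is 49, 44, 39, 34, 29, 24, which is arithmetic, step −5.
Track C is 61, 59, 57, 55, 53, 51, which is arithmetic, step −2.
Track D is 1, 8, 27, 64, 125, 216, which is perfect cubes starting at 1³.
The 25th slot belongs to track A; its 7th term is 384.
Position 26 falls in track B as its term 7, giving 19.
Term 27 comes from track C (its 7th entry): 49.
The 28th slot belongs to track D; its 7th term is 343.

384, 19, 49, 343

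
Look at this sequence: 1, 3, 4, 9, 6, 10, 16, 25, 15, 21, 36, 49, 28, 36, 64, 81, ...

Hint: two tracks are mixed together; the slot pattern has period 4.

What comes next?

45

The slot pattern repeats as AABB (period 4), so there are 2 interleaved tracks.
Stream A is 1, 3, 6, 10, 15, 21, 28, 36, which is the triangular numbers T_1, T_2, ….
Stream B is 4, 9, 16, 25, 36, 49, 64, 81, which is perfect squares starting at 2².
The 17th slot belongs to stream A; its 9th term is 45.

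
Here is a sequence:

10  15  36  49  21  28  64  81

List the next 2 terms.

36, 45

The slot pattern repeats as AABB (period 4), so there are 2 interleaved tracks.
Subsequence A: 10, 15, 21, 28. Triangular numbers starting at T_4.
Subsequence B: 36, 49, 64, 81. Consecutive squares n² from n = 6.
Position 9 → subsequence A, term 5 = 36.
Position 10 falls in subsequence A as its term 6, giving 45.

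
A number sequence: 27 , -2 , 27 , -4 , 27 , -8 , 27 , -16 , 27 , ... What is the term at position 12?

-64

Odd-indexed and even-indexed terms follow separate rules.
Track A: 27, 27, 27, 27, 27. The constant sequence 27.
Track B: -2, -4, -8, -16. A geometric progression (common ratio 2).
Term 12 comes from track B (its 6th entry): -64.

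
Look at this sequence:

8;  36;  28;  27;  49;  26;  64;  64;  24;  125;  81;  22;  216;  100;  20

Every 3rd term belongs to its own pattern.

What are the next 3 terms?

343, 121, 18

Split by position mod 3 into 3 tracks.
Stream A: 8, 27, 64, 125, 216 (the cubes 2³, 3³, 4³, …).
Stream B: 36, 49, 64, 81, 100 (consecutive squares n² from n = 6).
Stream C: 28, 26, 24, 22, 20 (linear: a_n = 30 − 2·n).
Position 16 → stream A, term 6 = 343.
Term 17 comes from stream B (its 6th entry): 121.
Position 18 → stream C, term 6 = 18.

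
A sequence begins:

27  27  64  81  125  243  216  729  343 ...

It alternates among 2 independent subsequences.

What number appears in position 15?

1000

Odd-indexed and even-indexed terms follow separate rules.
Subsequence A: 27, 64, 125, 216, 343 (perfect cubes starting at 3³).
Subsequence B: 27, 81, 243, 729 (successive powers of 3).
Position 15 falls in subsequence A as its term 8, giving 1000.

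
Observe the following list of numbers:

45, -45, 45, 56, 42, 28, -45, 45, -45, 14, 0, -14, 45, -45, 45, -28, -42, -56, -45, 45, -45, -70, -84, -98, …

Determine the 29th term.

-126

Positions follow the repeating pattern AAABBB; grouping by letter gives 2 tracks.
Stream A is 45, -45, 45, -45, 45, -45, 45, -45, 45, -45, 45, -45, which is alternating ±45.
Stream B is 56, 42, 28, 14, 0, -14, -28, -42, -56, -70, -84, -98, which is arithmetic, step −14.
The 29th slot belongs to stream B; its 14th term is -126.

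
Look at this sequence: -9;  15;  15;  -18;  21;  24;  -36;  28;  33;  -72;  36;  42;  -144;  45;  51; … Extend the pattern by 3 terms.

The terms cycle through 3 interleaved subsequences.
Stream A: -9, -18, -36, -72, -144 (a geometric progression (common ratio 2)).
Stream B: 15, 21, 28, 36, 45 (the triangular numbers T_5, T_6, …).
Stream C: 15, 24, 33, 42, 51 (linear: a_n = 6 + 9·n).
Term 16 comes from stream A (its 6th entry): -288.
Position 17 → stream B, term 6 = 55.
Position 18 falls in stream C as its term 6, giving 60.

-288, 55, 60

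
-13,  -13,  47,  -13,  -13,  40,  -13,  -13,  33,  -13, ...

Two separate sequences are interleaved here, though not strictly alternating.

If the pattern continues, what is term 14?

The slot pattern repeats as AAB (period 3), so there are 2 interleaved tracks.
Track A: -13, -13, -13, -13, -13, -13, -13 — constant -13.
Track B: 47, 40, 33 — linear: a_n = 54 − 7·n.
The 14th slot belongs to track A; its 10th term is -13.

-13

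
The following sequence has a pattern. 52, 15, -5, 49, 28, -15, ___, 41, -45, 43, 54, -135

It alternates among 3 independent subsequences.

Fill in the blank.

Split by position mod 3: positions 1, 4, 7, … form one track, and each other residue class forms its own.
Track A is 52, 49, ?, 43, which is arithmetic with common difference −3.
Track B is 15, 28, 41, 54, which is linear: a_n = 2 + 13·n.
Track C is -5, -15, -45, -135, which is multiplying by 3 each time.
Filling track A at index 3 by its rule yields 46.

46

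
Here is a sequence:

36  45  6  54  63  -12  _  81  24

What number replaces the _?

Reading positions in blocks of 3 reveals the pattern AAB — 2 tracks woven together.
Track A: 36, 45, 54, 63, ?, 81 (adding 9 each time).
Track B: 6, -12, 24 (a geometric progression (common ratio -2)).
Filling track A at index 5 by its rule yields 72.

72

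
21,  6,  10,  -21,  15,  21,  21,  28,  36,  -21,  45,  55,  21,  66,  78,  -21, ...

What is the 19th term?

Reading positions in blocks of 3 reveals the pattern ABB — 2 tracks woven together.
Track A = 21, -21, 21, -21, 21, -21: alternating ±21.
Track B = 6, 10, 15, 21, 28, 36, 45, 55, 66, 78: triangular numbers n(n+1)/2 for n = 3, 4, ….
Position 19 → track A, term 7 = 21.

21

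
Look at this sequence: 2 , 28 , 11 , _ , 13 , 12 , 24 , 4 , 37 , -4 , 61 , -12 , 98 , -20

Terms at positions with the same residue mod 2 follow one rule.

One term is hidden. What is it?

20

Positions 1, 3, 5, … form one subsequence and positions 2, 4, 6, … form another.
Subsequence A is 2, 11, 13, 24, 37, 61, 98, which is a Fibonacci-like recurrence a_n = a_{n-1} + a_{n-2}.
Subsequence B is 28, ?, 12, 4, -4, -12, -20, which is arithmetic, step −8.
So the missing entry in subsequence B is 20.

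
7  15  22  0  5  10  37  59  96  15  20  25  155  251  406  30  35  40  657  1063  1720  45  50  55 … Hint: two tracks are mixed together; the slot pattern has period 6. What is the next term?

Positions follow the repeating pattern AAABBB; grouping by letter gives 2 tracks.
Stream A is 7, 15, 22, 37, 59, 96, 155, 251, 406, 657, 1063, 1720, which is each term equals the sum of the previous two.
Stream B is 0, 5, 10, 15, 20, 25, 30, 35, 40, 45, 50, 55, which is adding 5 each time.
The 25th slot belongs to stream A; its 13th term is 2783.

2783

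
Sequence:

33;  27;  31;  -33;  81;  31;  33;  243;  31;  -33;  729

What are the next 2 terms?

31, 33

The terms cycle through 3 interleaved subsequences.
Track A: 33, -33, 33, -33 (oscillating between 33 and -33).
Track B: 27, 81, 243, 729 (powers 3^3, 3^4, 3^5, …).
Track C: 31, 31, 31 (the constant sequence 31).
Term 12 comes from track C (its 4th entry): 31.
The 13th slot belongs to track A; its 5th term is 33.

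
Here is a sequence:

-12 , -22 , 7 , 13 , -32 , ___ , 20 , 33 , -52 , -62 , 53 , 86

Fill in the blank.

The slot pattern repeats as AABB (period 4), so there are 2 interleaved tracks.
Subsequence A: -12, -22, -32, ?, -52, -62. Arithmetic with common difference −10.
Subsequence B: 7, 13, 20, 33, 53, 86. Fibonacci-style (each term is the sum of the two before it).
So the missing entry in subsequence A is -42.

-42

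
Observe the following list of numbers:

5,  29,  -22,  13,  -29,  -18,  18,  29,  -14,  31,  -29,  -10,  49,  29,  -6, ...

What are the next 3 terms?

Taking every 3rd term gives 3 separate tracks.
Track A: 5, 13, 18, 31, 49 (each term equals the sum of the previous two).
Track B: 29, -29, 29, -29, 29 (oscillating between 29 and -29).
Track C: -22, -18, -14, -10, -6 (arithmetic, step +4).
Term 16 comes from track A (its 6th entry): 80.
Position 17 falls in track B as its term 6, giving -29.
Term 18 comes from track C (its 6th entry): -2.

80, -29, -2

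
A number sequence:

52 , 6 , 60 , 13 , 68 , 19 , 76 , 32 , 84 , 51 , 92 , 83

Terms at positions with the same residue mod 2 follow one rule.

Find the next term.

Split by position mod 2 into 2 tracks.
Stream A = 52, 60, 68, 76, 84, 92: arithmetic with common difference +8.
Stream B = 6, 13, 19, 32, 51, 83: a Fibonacci-like recurrence a_n = a_{n-1} + a_{n-2}.
The 13th slot belongs to stream A; its 7th term is 100.

100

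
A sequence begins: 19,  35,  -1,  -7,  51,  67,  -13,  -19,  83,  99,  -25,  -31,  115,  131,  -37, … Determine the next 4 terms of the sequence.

Positions follow the repeating pattern AABB; grouping by letter gives 2 tracks.
Track A: 19, 35, 51, 67, 83, 99, 115, 131 (linear: a_n = 3 + 16·n).
Track B: -1, -7, -13, -19, -25, -31, -37 (arithmetic, step −6).
Term 16 comes from track B (its 8th entry): -43.
Position 17 → track A, term 9 = 147.
Term 18 comes from track A (its 10th entry): 163.
Position 19 falls in track B as its term 9, giving -49.

-43, 147, 163, -49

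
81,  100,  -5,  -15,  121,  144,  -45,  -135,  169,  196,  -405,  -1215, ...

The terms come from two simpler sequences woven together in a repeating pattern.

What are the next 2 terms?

225, 256

The slot pattern repeats as AABB (period 4), so there are 2 interleaved tracks.
Track A: 81, 100, 121, 144, 169, 196 (perfect squares starting at 9²).
Track B: -5, -15, -45, -135, -405, -1215 (multiplying by 3 each time).
Term 13 comes from track A (its 7th entry): 225.
Position 14 falls in track A as its term 8, giving 256.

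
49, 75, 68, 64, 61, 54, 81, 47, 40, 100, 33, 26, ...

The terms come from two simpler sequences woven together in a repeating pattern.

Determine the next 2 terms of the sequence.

121, 19

Positions follow the repeating pattern ABB; grouping by letter gives 2 tracks.
Subsequence A: 49, 64, 81, 100 (consecutive squares n² from n = 7).
Subsequence B: 75, 68, 61, 54, 47, 40, 33, 26 (subtracting 7 each time).
Position 13 falls in subsequence A as its term 5, giving 121.
Term 14 comes from subsequence B (its 9th entry): 19.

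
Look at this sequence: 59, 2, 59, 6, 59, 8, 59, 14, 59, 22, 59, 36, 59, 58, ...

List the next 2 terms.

The terms cycle through 2 interleaved subsequences.
Subsequence A: 59, 59, 59, 59, 59, 59, 59 — constant 59.
Subsequence B: 2, 6, 8, 14, 22, 36, 58 — each term equals the sum of the previous two.
Position 15 → subsequence A, term 8 = 59.
Position 16 falls in subsequence B as its term 8, giving 94.

59, 94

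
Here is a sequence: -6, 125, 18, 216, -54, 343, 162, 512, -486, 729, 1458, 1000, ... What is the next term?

-4374

The terms cycle through 2 interleaved subsequences.
Track A is -6, 18, -54, 162, -486, 1458, which is a geometric progression (common ratio -3).
Track B is 125, 216, 343, 512, 729, 1000, which is perfect cubes starting at 5³.
Position 13 → track A, term 7 = -4374.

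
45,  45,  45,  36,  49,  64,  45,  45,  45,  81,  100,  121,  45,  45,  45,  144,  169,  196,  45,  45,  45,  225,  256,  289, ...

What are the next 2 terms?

Reading positions in blocks of 6 reveals the pattern AAABBB — 2 tracks woven together.
Stream A = 45, 45, 45, 45, 45, 45, 45, 45, 45, 45, 45, 45: always 45.
Stream B = 36, 49, 64, 81, 100, 121, 144, 169, 196, 225, 256, 289: perfect squares starting at 6².
Position 25 → stream A, term 13 = 45.
The 26th slot belongs to stream A; its 14th term is 45.

45, 45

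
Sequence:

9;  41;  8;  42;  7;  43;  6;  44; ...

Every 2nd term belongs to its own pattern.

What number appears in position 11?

Odd-indexed and even-indexed terms follow separate rules.
Subsequence A: 9, 8, 7, 6 (arithmetic with common difference −1).
Subsequence B: 41, 42, 43, 44 (linear: a_n = 40 + n).
Position 11 → subsequence A, term 6 = 4.

4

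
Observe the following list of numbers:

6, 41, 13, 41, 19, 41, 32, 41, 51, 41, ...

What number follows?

The terms cycle through 2 interleaved subsequences.
Subsequence A: 6, 13, 19, 32, 51 — each term equals the sum of the previous two.
Subsequence B: 41, 41, 41, 41, 41 — constant 41.
Term 11 comes from subsequence A (its 6th entry): 83.

83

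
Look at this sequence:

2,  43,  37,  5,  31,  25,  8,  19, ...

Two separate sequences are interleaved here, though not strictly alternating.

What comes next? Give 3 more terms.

13, 11, 7

Reading positions in blocks of 3 reveals the pattern ABB — 2 tracks woven together.
Subsequence A is 2, 5, 8, which is adding 3 each time.
Subsequence B is 43, 37, 31, 25, 19, which is subtracting 6 each time.
Position 9 falls in subsequence B as its term 6, giving 13.
Term 10 comes from subsequence A (its 4th entry): 11.
Term 11 comes from subsequence B (its 7th entry): 7.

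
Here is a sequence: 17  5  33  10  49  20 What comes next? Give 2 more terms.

Positions 1, 3, 5, … form one subsequence and positions 2, 4, 6, … form another.
Track A is 17, 33, 49, which is linear: a_n = 1 + 16·n.
Track B is 5, 10, 20, which is multiplying by 2 each time.
The 7th slot belongs to track A; its 4th term is 65.
Position 8 falls in track B as its term 4, giving 40.

65, 40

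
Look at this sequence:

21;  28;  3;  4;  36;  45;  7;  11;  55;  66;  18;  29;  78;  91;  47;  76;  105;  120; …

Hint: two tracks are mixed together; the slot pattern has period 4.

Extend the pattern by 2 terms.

Positions follow the repeating pattern AABB; grouping by letter gives 2 tracks.
Subsequence A: 21, 28, 36, 45, 55, 66, 78, 91, 105, 120. Triangular numbers starting at T_6.
Subsequence B: 3, 4, 7, 11, 18, 29, 47, 76. Fibonacci-style (each term is the sum of the two before it).
Position 19 falls in subsequence B as its term 9, giving 123.
The 20th slot belongs to subsequence B; its 10th term is 199.

123, 199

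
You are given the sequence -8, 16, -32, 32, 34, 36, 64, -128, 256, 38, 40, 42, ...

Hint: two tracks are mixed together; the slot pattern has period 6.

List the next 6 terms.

The slot pattern repeats as AAABBB (period 6), so there are 2 interleaved tracks.
Subsequence A = -8, 16, -32, 64, -128, 256: multiplying by -2 each time.
Subsequence B = 32, 34, 36, 38, 40, 42: adding 2 each time.
Position 13 falls in subsequence A as its term 7, giving -512.
The 14th slot belongs to subsequence A; its 8th term is 1024.
Position 15 → subsequence A, term 9 = -2048.
The 16th slot belongs to subsequence B; its 7th term is 44.
Term 17 comes from subsequence B (its 8th entry): 46.
Position 18 → subsequence B, term 9 = 48.

-512, 1024, -2048, 44, 46, 48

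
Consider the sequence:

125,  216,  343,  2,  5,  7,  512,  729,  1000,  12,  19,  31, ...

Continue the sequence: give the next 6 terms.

The slot pattern repeats as AAABBB (period 6), so there are 2 interleaved tracks.
Track A: 125, 216, 343, 512, 729, 1000 (consecutive cubes n³ from n = 5).
Track B: 2, 5, 7, 12, 19, 31 (a Fibonacci-like recurrence a_n = a_{n-1} + a_{n-2}).
Position 13 → track A, term 7 = 1331.
Position 14 → track A, term 8 = 1728.
The 15th slot belongs to track A; its 9th term is 2197.
Position 16 falls in track B as its term 7, giving 50.
Position 17 → track B, term 8 = 81.
Position 18 falls in track B as its term 9, giving 131.

1331, 1728, 2197, 50, 81, 131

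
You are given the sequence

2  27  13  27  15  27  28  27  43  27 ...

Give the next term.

Odd-indexed and even-indexed terms follow separate rules.
Track A: 2, 13, 15, 28, 43 (a Fibonacci-like recurrence a_n = a_{n-1} + a_{n-2}).
Track B: 27, 27, 27, 27, 27 (always 27).
The 11th slot belongs to track A; its 6th term is 71.

71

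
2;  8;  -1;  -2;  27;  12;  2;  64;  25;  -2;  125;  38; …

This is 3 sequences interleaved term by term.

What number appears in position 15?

51

Taking every 3rd term gives 3 separate tracks.
Track A: 2, -2, 2, -2 — alternating ±2.
Track B: 8, 27, 64, 125 — perfect cubes starting at 2³.
Track C: -1, 12, 25, 38 — adding 13 each time.
The 15th slot belongs to track C; its 5th term is 51.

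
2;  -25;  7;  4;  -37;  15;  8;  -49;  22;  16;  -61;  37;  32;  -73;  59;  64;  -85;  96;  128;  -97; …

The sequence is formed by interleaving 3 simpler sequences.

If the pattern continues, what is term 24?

Split by position mod 3: positions 1, 4, 7, … form one track, and each other residue class forms its own.
Stream A: 2, 4, 8, 16, 32, 64, 128. Powers of 2.
Stream B: -25, -37, -49, -61, -73, -85, -97. Linear: a_n = -13 − 12·n.
Stream C: 7, 15, 22, 37, 59, 96. Fibonacci-style (each term is the sum of the two before it).
The 24th slot belongs to stream C; its 8th term is 251.

251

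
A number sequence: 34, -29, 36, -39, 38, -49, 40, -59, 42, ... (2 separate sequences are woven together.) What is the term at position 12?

-79

The terms cycle through 2 interleaved subsequences.
Subsequence A: 34, 36, 38, 40, 42 — linear: a_n = 32 + 2·n.
Subsequence B: -29, -39, -49, -59 — linear: a_n = -19 − 10·n.
The 12th slot belongs to subsequence B; its 6th term is -79.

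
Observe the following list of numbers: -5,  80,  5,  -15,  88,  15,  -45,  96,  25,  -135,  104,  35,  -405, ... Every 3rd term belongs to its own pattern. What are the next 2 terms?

112, 45

The terms cycle through 3 interleaved subsequences.
Subsequence A: -5, -15, -45, -135, -405 — a geometric progression (common ratio 3).
Subsequence B: 80, 88, 96, 104 — arithmetic, step +8.
Subsequence C: 5, 15, 25, 35 — arithmetic, step +10.
Position 14 falls in subsequence B as its term 5, giving 112.
The 15th slot belongs to subsequence C; its 5th term is 45.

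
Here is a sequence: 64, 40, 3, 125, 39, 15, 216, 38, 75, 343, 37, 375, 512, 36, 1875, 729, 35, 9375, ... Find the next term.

1000

Taking every 3rd term gives 3 separate tracks.
Track A = 64, 125, 216, 343, 512, 729: the cubes 4³, 5³, 6³, ….
Track B = 40, 39, 38, 37, 36, 35: linear: a_n = 41 − n.
Track C = 3, 15, 75, 375, 1875, 9375: geometric with ratio 5.
Position 19 falls in track A as its term 7, giving 1000.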